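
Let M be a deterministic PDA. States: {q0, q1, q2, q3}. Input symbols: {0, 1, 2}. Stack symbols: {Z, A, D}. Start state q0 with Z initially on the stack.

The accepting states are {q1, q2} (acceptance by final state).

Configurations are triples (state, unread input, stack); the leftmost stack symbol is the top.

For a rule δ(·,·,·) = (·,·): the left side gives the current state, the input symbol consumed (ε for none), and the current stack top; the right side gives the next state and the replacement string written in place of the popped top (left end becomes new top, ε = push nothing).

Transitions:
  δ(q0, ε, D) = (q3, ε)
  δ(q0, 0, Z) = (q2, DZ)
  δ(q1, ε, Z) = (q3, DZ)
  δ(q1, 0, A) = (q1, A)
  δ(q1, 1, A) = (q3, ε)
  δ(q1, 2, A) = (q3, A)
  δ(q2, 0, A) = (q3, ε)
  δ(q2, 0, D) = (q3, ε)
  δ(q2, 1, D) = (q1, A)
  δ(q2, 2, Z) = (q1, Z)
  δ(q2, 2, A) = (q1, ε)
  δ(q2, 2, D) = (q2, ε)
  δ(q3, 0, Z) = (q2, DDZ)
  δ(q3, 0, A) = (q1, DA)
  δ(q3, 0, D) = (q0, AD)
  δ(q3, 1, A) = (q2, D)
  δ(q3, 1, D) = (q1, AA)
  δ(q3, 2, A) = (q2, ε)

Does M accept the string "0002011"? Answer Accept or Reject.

(q0, 0002011, Z)
  read 0, top Z: go to q2, push DZ → (q2, 002011, DZ)
  read 0, top D: go to q3, push ε → (q3, 02011, Z)
  read 0, top Z: go to q2, push DDZ → (q2, 2011, DDZ)
  read 2, top D: go to q2, push ε → (q2, 011, DZ)
  read 0, top D: go to q3, push ε → (q3, 11, Z)
No transition applies at (q3, 11, Z); input not fully consumed.

Reject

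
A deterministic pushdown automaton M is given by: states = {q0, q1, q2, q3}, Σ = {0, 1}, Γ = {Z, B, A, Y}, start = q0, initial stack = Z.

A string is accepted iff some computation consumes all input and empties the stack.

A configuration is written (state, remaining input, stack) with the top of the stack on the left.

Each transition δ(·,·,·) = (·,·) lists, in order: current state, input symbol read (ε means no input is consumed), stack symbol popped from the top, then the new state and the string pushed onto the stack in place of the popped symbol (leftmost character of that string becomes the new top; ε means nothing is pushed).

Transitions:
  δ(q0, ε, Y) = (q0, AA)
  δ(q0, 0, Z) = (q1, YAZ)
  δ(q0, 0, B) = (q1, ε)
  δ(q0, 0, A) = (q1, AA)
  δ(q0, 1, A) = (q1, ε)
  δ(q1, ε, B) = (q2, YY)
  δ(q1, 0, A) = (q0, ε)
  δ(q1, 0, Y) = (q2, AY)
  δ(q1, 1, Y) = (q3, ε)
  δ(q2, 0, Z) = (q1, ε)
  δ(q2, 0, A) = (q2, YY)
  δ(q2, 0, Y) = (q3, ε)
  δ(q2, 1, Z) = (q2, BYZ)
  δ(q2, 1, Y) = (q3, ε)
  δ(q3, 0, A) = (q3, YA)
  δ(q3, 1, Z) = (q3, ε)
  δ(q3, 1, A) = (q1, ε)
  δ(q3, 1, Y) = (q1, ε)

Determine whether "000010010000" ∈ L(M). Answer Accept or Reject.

(q0, 000010010000, Z)
  read 0, top Z: go to q1, push YAZ → (q1, 00010010000, YAZ)
  read 0, top Y: go to q2, push AY → (q2, 0010010000, AYAZ)
  read 0, top A: go to q2, push YY → (q2, 010010000, YYYAZ)
  read 0, top Y: go to q3, push ε → (q3, 10010000, YYAZ)
  read 1, top Y: go to q1, push ε → (q1, 0010000, YAZ)
  read 0, top Y: go to q2, push AY → (q2, 010000, AYAZ)
  read 0, top A: go to q2, push YY → (q2, 10000, YYYAZ)
  read 1, top Y: go to q3, push ε → (q3, 0000, YYAZ)
No transition applies at (q3, 0000, YYAZ); input not fully consumed.

Reject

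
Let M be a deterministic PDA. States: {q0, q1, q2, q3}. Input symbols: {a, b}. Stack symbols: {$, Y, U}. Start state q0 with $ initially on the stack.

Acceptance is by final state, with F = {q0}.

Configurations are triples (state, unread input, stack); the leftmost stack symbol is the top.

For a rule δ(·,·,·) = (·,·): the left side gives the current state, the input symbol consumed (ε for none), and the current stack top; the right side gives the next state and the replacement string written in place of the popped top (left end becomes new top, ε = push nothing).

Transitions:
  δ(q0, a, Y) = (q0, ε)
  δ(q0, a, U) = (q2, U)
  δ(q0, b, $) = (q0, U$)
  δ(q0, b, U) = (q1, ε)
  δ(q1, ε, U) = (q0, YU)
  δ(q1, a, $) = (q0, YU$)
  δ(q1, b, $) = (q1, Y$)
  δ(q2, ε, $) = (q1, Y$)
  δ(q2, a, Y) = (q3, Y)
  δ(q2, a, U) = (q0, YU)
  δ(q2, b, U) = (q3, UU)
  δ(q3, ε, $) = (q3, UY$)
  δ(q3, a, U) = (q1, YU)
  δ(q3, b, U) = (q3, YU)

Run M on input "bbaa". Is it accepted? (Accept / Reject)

(q0, bbaa, $) ⊢ (q0, baa, U$) ⊢ (q1, aa, $) ⊢ (q0, a, YU$) ⊢ (q0, ε, U$)
All input consumed; state q0 ∈ F.

Accept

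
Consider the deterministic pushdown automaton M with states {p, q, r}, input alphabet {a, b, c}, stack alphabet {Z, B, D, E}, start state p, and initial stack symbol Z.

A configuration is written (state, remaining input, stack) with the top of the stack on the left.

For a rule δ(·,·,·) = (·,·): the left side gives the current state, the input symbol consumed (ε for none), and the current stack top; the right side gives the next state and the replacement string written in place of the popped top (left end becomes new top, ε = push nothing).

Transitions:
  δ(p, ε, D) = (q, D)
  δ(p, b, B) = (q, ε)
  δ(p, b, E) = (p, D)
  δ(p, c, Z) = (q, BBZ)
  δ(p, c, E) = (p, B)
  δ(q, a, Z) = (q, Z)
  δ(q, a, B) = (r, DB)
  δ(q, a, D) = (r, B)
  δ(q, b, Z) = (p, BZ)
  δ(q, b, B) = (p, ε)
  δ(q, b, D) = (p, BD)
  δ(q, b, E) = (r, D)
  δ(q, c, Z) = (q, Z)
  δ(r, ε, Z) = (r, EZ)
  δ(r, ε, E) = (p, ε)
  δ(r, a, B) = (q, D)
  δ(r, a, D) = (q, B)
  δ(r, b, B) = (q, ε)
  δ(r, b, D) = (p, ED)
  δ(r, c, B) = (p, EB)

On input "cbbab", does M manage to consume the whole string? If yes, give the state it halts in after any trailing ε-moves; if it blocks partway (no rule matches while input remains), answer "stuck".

(p, cbbab, Z) ⊢ (q, bbab, BBZ) ⊢ (p, bab, BZ) ⊢ (q, ab, Z) ⊢ (q, b, Z) ⊢ (p, ε, BZ)
All input consumed; M is in state p.

p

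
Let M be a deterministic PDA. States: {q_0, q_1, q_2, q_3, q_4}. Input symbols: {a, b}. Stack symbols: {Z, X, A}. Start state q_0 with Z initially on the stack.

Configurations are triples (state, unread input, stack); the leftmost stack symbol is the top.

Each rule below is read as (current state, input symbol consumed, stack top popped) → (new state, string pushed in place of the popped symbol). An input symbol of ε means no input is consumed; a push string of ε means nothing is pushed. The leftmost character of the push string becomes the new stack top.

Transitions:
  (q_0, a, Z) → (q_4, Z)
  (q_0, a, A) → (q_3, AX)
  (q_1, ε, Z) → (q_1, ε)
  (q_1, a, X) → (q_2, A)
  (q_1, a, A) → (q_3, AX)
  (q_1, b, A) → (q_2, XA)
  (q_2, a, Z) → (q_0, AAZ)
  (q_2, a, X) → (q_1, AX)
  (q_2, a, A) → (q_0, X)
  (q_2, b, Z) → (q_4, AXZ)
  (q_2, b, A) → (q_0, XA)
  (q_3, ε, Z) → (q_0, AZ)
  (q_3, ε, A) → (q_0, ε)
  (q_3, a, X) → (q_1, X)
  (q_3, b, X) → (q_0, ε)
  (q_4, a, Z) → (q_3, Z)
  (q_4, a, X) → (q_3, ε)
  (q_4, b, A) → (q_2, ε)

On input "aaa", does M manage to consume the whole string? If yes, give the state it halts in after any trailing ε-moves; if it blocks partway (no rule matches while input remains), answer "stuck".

(q_0, aaa, Z)
  read a, top Z: go to q_4, push Z → (q_4, aa, Z)
  read a, top Z: go to q_3, push Z → (q_3, a, Z)
  ε-move, top Z: go to q_0, push AZ → (q_0, a, AZ)
  read a, top A: go to q_3, push AX → (q_3, ε, AXZ)
  ε-move, top A: go to q_0, push ε → (q_0, ε, XZ)
All input consumed; M is in state q_0.

q_0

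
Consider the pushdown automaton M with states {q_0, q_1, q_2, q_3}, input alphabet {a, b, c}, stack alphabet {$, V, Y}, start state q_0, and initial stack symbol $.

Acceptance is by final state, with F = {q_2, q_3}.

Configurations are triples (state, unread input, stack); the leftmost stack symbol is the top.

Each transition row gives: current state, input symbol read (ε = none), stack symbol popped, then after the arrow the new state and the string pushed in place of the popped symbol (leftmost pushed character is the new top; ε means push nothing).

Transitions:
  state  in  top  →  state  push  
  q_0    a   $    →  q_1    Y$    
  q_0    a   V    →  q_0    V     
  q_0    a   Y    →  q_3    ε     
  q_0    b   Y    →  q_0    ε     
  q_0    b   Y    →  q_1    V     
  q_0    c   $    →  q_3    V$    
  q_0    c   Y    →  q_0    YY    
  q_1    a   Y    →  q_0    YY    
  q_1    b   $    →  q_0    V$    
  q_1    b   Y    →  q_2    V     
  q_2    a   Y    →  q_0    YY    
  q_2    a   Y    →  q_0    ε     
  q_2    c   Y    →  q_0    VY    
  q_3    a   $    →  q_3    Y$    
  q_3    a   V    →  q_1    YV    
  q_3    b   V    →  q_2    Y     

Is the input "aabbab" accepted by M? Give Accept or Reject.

Accept

One accepting computation: (q_0, aabbab, $) ⊢ (q_1, abbab, Y$) ⊢ (q_0, bbab, YY$) ⊢ (q_0, bab, Y$) ⊢ (q_0, ab, $) ⊢ (q_1, b, Y$) ⊢ (q_2, ε, V$)
All input consumed and state q_2 ∈ F.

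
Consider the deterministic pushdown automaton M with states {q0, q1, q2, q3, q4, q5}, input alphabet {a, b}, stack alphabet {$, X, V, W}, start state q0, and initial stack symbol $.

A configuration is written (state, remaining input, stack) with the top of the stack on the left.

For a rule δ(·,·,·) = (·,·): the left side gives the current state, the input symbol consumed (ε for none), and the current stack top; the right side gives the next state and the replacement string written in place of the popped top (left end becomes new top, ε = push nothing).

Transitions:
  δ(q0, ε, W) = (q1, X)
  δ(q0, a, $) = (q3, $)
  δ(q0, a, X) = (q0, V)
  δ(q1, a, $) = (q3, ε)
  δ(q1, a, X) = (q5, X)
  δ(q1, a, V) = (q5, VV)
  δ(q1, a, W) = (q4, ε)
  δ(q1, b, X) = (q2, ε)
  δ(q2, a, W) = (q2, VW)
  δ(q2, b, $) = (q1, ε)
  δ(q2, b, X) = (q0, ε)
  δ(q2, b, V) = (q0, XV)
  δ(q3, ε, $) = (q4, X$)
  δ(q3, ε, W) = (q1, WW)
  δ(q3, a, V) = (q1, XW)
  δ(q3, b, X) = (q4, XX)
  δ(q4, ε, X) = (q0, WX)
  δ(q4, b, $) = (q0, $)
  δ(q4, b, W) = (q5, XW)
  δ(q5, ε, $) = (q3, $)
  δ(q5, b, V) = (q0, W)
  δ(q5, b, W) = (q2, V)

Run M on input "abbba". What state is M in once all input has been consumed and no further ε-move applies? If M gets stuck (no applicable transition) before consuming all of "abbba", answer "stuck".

stuck

(q0, abbba, $)
  read a, top $: go to q3, push $ → (q3, bbba, $)
  ε-move, top $: go to q4, push X$ → (q4, bbba, X$)
  ε-move, top X: go to q0, push WX → (q0, bbba, WX$)
  ε-move, top W: go to q1, push X → (q1, bbba, XX$)
  read b, top X: go to q2, push ε → (q2, bba, X$)
  read b, top X: go to q0, push ε → (q0, ba, $)
No transition for (q0, b, top $); M blocks with input ba remaining.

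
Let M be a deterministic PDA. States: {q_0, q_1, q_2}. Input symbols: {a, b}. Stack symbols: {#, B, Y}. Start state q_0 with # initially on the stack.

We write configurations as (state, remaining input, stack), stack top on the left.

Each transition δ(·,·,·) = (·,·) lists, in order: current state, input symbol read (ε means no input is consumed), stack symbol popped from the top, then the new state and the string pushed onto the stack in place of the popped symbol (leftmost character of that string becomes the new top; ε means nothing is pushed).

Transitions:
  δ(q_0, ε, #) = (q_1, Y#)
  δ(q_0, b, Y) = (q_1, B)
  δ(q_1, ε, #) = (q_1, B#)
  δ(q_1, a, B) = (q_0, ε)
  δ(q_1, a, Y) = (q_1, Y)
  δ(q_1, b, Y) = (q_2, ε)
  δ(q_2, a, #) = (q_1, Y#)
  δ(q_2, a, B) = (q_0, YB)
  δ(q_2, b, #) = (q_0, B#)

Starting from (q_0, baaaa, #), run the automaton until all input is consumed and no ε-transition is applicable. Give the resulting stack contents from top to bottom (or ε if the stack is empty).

Y#

(q_0, baaaa, #) ⊢ (q_1, baaaa, Y#) ⊢ (q_2, aaaa, #) ⊢ (q_1, aaa, Y#) ⊢ (q_1, aa, Y#) ⊢ (q_1, a, Y#) ⊢ (q_1, ε, Y#)
All input consumed in state q_1 with stack Y#.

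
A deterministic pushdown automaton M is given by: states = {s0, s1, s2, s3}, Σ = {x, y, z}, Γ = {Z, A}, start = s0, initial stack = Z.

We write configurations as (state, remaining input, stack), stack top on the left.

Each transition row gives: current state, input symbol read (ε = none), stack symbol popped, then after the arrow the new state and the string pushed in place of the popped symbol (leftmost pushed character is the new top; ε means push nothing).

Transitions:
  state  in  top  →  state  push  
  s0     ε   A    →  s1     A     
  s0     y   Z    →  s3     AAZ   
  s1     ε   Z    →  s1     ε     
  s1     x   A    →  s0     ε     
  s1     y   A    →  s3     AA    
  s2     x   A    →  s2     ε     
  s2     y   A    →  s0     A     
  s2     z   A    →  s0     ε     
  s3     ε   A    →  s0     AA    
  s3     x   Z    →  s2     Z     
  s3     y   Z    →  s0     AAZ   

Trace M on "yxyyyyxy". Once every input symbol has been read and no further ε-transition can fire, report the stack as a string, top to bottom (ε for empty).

(s0, yxyyyyxy, Z)
  read y, top Z: go to s3, push AAZ → (s3, xyyyyxy, AAZ)
  ε-move, top A: go to s0, push AA → (s0, xyyyyxy, AAAZ)
  ε-move, top A: go to s1, push A → (s1, xyyyyxy, AAAZ)
  read x, top A: go to s0, push ε → (s0, yyyyxy, AAZ)
  ε-move, top A: go to s1, push A → (s1, yyyyxy, AAZ)
  read y, top A: go to s3, push AA → (s3, yyyxy, AAAZ)
  ε-move, top A: go to s0, push AA → (s0, yyyxy, AAAAZ)
  ε-move, top A: go to s1, push A → (s1, yyyxy, AAAAZ)
  read y, top A: go to s3, push AA → (s3, yyxy, AAAAAZ)
  ε-move, top A: go to s0, push AA → (s0, yyxy, AAAAAAZ)
  ε-move, top A: go to s1, push A → (s1, yyxy, AAAAAAZ)
  read y, top A: go to s3, push AA → (s3, yxy, AAAAAAAZ)
  ε-move, top A: go to s0, push AA → (s0, yxy, AAAAAAAAZ)
  ε-move, top A: go to s1, push A → (s1, yxy, AAAAAAAAZ)
  read y, top A: go to s3, push AA → (s3, xy, AAAAAAAAAZ)
  ε-move, top A: go to s0, push AA → (s0, xy, AAAAAAAAAAZ)
  ε-move, top A: go to s1, push A → (s1, xy, AAAAAAAAAAZ)
  read x, top A: go to s0, push ε → (s0, y, AAAAAAAAAZ)
  ε-move, top A: go to s1, push A → (s1, y, AAAAAAAAAZ)
  read y, top A: go to s3, push AA → (s3, ε, AAAAAAAAAAZ)
  ε-move, top A: go to s0, push AA → (s0, ε, AAAAAAAAAAAZ)
  ε-move, top A: go to s1, push A → (s1, ε, AAAAAAAAAAAZ)
All input consumed in state s1 with stack AAAAAAAAAAAZ.

AAAAAAAAAAAZ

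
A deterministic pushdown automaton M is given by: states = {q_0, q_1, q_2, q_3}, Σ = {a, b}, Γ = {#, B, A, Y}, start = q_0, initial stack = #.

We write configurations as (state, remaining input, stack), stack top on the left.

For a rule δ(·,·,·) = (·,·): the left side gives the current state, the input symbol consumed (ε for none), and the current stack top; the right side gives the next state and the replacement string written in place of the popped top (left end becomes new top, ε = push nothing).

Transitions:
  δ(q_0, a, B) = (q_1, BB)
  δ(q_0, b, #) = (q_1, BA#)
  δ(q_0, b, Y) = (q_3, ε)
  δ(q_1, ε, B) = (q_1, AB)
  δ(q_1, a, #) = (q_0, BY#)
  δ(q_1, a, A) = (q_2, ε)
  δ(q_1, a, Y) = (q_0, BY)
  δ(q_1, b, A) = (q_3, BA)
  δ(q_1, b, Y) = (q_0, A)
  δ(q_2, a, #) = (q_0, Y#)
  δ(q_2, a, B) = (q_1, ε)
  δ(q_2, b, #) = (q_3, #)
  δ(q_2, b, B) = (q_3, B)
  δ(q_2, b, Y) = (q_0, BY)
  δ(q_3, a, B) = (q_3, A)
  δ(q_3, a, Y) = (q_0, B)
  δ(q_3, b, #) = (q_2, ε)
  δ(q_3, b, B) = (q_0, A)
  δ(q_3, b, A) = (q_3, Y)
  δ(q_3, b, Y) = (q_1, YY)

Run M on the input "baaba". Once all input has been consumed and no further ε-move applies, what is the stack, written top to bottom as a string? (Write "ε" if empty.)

(q_0, baaba, #)
  read b, top #: go to q_1, push BA# → (q_1, aaba, BA#)
  ε-move, top B: go to q_1, push AB → (q_1, aaba, ABA#)
  read a, top A: go to q_2, push ε → (q_2, aba, BA#)
  read a, top B: go to q_1, push ε → (q_1, ba, A#)
  read b, top A: go to q_3, push BA → (q_3, a, BA#)
  read a, top B: go to q_3, push A → (q_3, ε, AA#)
All input consumed in state q_3 with stack AA#.

AA#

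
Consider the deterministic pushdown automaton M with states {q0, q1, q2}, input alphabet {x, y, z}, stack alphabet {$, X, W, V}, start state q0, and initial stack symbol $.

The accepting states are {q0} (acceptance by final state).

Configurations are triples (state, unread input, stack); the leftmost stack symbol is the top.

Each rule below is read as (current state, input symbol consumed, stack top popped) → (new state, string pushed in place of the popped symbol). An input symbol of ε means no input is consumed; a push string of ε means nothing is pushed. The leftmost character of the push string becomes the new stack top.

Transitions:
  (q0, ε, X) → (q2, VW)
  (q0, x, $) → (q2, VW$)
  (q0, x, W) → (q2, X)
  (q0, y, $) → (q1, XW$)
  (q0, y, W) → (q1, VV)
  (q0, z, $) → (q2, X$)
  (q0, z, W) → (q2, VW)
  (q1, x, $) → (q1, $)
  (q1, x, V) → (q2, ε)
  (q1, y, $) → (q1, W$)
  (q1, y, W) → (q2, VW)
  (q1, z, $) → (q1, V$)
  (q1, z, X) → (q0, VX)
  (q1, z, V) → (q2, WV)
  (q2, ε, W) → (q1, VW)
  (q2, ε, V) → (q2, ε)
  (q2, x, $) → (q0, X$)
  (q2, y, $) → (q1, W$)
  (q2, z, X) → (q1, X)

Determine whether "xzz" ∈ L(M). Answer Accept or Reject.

Reject

(q0, xzz, $)
  read x, top $: go to q2, push VW$ → (q2, zz, VW$)
  ε-move, top V: go to q2, push ε → (q2, zz, W$)
  ε-move, top W: go to q1, push VW → (q1, zz, VW$)
  read z, top V: go to q2, push WV → (q2, z, WVW$)
  ε-move, top W: go to q1, push VW → (q1, z, VWVW$)
  read z, top V: go to q2, push WV → (q2, ε, WVWVW$)
  ε-move, top W: go to q1, push VW → (q1, ε, VWVWVW$)
All input consumed; state q1 ∉ F and no further ε-move applies.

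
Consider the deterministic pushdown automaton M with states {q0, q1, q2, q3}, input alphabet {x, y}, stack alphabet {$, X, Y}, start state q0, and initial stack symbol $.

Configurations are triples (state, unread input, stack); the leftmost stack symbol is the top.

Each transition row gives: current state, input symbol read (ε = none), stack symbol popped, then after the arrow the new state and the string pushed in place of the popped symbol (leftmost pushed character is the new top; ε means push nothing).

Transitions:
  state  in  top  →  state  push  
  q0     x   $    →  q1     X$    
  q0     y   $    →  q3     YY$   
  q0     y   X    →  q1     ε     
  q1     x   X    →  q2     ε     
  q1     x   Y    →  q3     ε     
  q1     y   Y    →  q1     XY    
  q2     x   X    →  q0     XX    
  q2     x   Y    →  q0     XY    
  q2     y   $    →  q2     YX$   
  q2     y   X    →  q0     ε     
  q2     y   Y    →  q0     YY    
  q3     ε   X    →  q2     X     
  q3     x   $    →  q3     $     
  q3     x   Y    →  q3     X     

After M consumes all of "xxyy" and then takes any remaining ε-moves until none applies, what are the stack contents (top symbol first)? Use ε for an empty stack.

(q0, xxyy, $) ⊢ (q1, xyy, X$) ⊢ (q2, yy, $) ⊢ (q2, y, YX$) ⊢ (q0, ε, YYX$)
All input consumed in state q0 with stack YYX$.

YYX$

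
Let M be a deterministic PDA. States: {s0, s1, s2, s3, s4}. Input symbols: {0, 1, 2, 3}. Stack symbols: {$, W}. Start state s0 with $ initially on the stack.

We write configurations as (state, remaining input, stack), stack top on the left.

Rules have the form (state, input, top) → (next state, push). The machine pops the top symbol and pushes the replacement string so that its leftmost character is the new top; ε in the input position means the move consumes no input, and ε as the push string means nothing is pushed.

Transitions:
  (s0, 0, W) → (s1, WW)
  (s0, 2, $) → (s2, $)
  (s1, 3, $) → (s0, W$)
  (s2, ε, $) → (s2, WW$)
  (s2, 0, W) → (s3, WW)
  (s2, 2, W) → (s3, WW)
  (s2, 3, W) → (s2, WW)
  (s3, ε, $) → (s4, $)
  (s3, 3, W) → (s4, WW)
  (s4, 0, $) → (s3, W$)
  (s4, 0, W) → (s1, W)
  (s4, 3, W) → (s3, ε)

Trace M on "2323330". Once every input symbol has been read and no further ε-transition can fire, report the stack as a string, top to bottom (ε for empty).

(s0, 2323330, $)
  read 2, top $: go to s2, push $ → (s2, 323330, $)
  ε-move, top $: go to s2, push WW$ → (s2, 323330, WW$)
  read 3, top W: go to s2, push WW → (s2, 23330, WWW$)
  read 2, top W: go to s3, push WW → (s3, 3330, WWWW$)
  read 3, top W: go to s4, push WW → (s4, 330, WWWWW$)
  read 3, top W: go to s3, push ε → (s3, 30, WWWW$)
  read 3, top W: go to s4, push WW → (s4, 0, WWWWW$)
  read 0, top W: go to s1, push W → (s1, ε, WWWWW$)
All input consumed in state s1 with stack WWWWW$.

WWWWW$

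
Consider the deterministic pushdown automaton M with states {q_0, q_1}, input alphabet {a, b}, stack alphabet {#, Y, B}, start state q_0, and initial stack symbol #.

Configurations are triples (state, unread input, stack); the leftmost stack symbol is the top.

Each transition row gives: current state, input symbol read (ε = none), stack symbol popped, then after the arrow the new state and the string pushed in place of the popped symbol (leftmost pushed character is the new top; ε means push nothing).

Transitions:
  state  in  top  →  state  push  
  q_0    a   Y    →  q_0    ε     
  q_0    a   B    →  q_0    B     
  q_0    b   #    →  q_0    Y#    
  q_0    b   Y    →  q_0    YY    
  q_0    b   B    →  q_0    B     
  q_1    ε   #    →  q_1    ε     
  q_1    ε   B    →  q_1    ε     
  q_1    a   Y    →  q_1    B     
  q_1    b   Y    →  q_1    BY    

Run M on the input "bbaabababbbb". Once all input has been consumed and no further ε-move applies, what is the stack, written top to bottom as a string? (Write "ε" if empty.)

YYYY#

(q_0, bbaabababbbb, #)
  read b, top #: go to q_0, push Y# → (q_0, baabababbbb, Y#)
  read b, top Y: go to q_0, push YY → (q_0, aabababbbb, YY#)
  read a, top Y: go to q_0, push ε → (q_0, abababbbb, Y#)
  read a, top Y: go to q_0, push ε → (q_0, bababbbb, #)
  read b, top #: go to q_0, push Y# → (q_0, ababbbb, Y#)
  read a, top Y: go to q_0, push ε → (q_0, babbbb, #)
  read b, top #: go to q_0, push Y# → (q_0, abbbb, Y#)
  read a, top Y: go to q_0, push ε → (q_0, bbbb, #)
  read b, top #: go to q_0, push Y# → (q_0, bbb, Y#)
  read b, top Y: go to q_0, push YY → (q_0, bb, YY#)
  read b, top Y: go to q_0, push YY → (q_0, b, YYY#)
  read b, top Y: go to q_0, push YY → (q_0, ε, YYYY#)
All input consumed in state q_0 with stack YYYY#.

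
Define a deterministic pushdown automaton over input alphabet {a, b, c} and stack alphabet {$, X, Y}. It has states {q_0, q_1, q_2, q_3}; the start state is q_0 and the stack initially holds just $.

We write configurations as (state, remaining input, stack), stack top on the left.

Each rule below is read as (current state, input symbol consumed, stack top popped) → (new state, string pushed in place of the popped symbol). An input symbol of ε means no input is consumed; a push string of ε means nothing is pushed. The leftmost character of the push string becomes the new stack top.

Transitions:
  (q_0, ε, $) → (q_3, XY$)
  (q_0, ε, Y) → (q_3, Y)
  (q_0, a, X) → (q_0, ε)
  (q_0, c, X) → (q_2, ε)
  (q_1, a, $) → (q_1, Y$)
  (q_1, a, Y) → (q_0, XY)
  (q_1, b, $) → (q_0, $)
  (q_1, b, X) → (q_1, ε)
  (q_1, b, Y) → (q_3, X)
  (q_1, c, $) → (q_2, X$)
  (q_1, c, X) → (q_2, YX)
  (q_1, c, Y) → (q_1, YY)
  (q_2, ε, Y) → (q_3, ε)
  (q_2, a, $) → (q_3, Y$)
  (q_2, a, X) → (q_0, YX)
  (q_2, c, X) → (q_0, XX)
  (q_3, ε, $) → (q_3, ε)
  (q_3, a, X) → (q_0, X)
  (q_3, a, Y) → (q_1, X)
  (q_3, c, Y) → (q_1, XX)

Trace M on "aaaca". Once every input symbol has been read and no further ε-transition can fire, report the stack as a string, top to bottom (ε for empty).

(q_0, aaaca, $) ⊢ (q_3, aaaca, XY$) ⊢ (q_0, aaca, XY$) ⊢ (q_0, aca, Y$) ⊢ (q_3, aca, Y$) ⊢ (q_1, ca, X$) ⊢ (q_2, a, YX$) ⊢ (q_3, a, X$) ⊢ (q_0, ε, X$)
All input consumed in state q_0 with stack X$.

X$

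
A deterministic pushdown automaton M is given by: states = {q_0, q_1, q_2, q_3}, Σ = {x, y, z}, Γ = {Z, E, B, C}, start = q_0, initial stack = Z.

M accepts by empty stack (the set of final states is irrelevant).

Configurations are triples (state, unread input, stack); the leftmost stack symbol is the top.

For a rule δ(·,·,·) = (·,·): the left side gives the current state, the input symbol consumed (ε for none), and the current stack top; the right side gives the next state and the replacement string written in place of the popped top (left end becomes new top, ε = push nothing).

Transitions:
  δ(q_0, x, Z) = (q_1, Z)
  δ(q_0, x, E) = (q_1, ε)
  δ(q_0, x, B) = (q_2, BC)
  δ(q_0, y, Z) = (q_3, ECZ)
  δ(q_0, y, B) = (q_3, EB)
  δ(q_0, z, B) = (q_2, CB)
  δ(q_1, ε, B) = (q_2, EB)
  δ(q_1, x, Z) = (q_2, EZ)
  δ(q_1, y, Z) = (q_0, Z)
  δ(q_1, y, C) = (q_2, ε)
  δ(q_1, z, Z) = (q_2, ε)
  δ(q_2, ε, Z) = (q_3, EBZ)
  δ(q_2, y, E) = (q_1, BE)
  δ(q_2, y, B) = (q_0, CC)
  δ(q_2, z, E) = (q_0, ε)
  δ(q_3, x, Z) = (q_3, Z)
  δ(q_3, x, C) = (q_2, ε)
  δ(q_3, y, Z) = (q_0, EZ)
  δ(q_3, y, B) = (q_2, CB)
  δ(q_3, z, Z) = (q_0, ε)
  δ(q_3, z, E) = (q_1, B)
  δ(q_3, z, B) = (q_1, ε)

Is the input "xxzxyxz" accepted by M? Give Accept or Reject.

(q_0, xxzxyxz, Z) ⊢ (q_1, xzxyxz, Z) ⊢ (q_2, zxyxz, EZ) ⊢ (q_0, xyxz, Z) ⊢ (q_1, yxz, Z) ⊢ (q_0, xz, Z) ⊢ (q_1, z, Z) ⊢ (q_2, ε, ε)
All input consumed and the stack is empty.

Accept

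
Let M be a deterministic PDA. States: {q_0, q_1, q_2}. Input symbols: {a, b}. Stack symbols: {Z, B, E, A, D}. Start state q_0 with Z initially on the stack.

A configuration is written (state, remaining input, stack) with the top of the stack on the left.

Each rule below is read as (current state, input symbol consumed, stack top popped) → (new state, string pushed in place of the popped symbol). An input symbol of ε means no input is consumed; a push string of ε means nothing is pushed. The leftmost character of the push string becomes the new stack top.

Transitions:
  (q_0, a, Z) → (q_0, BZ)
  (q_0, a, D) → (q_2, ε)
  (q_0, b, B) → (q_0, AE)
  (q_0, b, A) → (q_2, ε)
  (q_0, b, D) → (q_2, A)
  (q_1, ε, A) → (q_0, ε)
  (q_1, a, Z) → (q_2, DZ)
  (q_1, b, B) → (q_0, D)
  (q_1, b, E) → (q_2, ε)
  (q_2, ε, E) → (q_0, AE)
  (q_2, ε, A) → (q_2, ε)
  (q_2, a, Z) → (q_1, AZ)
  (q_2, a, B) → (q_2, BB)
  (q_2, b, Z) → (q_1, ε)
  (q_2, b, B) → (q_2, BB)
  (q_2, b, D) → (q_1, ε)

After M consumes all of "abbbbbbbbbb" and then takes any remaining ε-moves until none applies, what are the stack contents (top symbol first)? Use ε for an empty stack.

(q_0, abbbbbbbbbb, Z) ⊢ (q_0, bbbbbbbbbb, BZ) ⊢ (q_0, bbbbbbbbb, AEZ) ⊢ (q_2, bbbbbbbb, EZ) ⊢ (q_0, bbbbbbbb, AEZ) ⊢ (q_2, bbbbbbb, EZ) ⊢ (q_0, bbbbbbb, AEZ) ⊢ (q_2, bbbbbb, EZ) ⊢ (q_0, bbbbbb, AEZ) ⊢ (q_2, bbbbb, EZ) ⊢ (q_0, bbbbb, AEZ) ⊢ (q_2, bbbb, EZ) ⊢ (q_0, bbbb, AEZ) ⊢ (q_2, bbb, EZ) ⊢ (q_0, bbb, AEZ) ⊢ (q_2, bb, EZ) ⊢ (q_0, bb, AEZ) ⊢ (q_2, b, EZ) ⊢ (q_0, b, AEZ) ⊢ (q_2, ε, EZ) ⊢ (q_0, ε, AEZ)
All input consumed in state q_0 with stack AEZ.

AEZ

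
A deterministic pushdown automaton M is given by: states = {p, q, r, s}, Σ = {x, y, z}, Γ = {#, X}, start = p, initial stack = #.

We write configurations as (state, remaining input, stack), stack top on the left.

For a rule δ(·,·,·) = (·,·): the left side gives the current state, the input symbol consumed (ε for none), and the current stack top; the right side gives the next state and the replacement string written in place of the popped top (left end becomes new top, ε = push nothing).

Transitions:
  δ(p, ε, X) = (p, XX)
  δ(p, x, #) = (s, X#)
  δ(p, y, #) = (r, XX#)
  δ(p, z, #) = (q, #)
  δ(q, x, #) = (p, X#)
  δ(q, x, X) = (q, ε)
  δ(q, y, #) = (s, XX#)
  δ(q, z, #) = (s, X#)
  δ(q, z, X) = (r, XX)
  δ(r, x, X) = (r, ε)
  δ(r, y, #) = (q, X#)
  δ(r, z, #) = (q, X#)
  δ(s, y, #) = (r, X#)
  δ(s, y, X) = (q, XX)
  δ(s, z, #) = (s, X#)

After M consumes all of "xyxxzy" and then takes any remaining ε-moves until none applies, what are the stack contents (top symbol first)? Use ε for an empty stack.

XX#

(p, xyxxzy, #)
  read x, top #: go to s, push X# → (s, yxxzy, X#)
  read y, top X: go to q, push XX → (q, xxzy, XX#)
  read x, top X: go to q, push ε → (q, xzy, X#)
  read x, top X: go to q, push ε → (q, zy, #)
  read z, top #: go to s, push X# → (s, y, X#)
  read y, top X: go to q, push XX → (q, ε, XX#)
All input consumed in state q with stack XX#.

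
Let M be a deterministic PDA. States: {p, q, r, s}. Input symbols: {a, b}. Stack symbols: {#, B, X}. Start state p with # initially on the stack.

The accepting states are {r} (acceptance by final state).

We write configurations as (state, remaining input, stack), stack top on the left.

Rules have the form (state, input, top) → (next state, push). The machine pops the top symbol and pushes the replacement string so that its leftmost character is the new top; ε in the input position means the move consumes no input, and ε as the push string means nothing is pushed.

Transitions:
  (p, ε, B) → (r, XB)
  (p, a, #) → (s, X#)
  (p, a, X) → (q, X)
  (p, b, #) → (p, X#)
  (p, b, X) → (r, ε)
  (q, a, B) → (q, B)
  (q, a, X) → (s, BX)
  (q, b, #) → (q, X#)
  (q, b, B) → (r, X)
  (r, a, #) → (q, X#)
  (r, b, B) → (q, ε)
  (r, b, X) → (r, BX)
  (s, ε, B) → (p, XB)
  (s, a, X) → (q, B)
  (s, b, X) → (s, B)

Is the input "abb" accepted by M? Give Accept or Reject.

(p, abb, #) ⊢ (s, bb, X#) ⊢ (s, b, B#) ⊢ (p, b, XB#) ⊢ (r, ε, B#)
All input consumed; state r ∈ F.

Accept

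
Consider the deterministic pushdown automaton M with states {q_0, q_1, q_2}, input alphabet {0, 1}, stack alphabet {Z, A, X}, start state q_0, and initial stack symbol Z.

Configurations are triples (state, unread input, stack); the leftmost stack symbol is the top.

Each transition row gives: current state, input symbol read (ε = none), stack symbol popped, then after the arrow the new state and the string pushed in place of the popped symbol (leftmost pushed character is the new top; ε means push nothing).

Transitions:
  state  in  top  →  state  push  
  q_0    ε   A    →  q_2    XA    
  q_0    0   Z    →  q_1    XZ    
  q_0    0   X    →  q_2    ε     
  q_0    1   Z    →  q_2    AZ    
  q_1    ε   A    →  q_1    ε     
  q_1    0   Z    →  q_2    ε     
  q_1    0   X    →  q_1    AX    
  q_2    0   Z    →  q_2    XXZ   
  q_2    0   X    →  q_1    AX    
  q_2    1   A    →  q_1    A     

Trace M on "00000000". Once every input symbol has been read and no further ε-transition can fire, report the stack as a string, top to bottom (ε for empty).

(q_0, 00000000, Z) ⊢ (q_1, 0000000, XZ) ⊢ (q_1, 000000, AXZ) ⊢ (q_1, 000000, XZ) ⊢ (q_1, 00000, AXZ) ⊢ (q_1, 00000, XZ) ⊢ (q_1, 0000, AXZ) ⊢ (q_1, 0000, XZ) ⊢ (q_1, 000, AXZ) ⊢ (q_1, 000, XZ) ⊢ (q_1, 00, AXZ) ⊢ (q_1, 00, XZ) ⊢ (q_1, 0, AXZ) ⊢ (q_1, 0, XZ) ⊢ (q_1, ε, AXZ) ⊢ (q_1, ε, XZ)
All input consumed in state q_1 with stack XZ.

XZ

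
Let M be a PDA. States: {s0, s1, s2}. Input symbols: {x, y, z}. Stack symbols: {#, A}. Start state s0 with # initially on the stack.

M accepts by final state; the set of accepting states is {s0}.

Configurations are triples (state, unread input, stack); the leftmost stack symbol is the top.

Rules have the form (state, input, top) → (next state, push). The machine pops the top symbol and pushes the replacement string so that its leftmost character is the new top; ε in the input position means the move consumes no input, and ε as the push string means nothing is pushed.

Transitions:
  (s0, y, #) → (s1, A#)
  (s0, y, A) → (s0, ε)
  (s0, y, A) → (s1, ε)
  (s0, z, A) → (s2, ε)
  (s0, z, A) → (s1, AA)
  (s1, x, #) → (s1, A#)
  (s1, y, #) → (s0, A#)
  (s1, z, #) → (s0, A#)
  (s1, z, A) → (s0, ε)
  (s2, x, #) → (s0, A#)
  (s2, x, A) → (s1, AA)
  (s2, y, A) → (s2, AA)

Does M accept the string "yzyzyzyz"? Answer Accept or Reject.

Accept

One accepting computation: (s0, yzyzyzyz, #) ⊢ (s1, zyzyzyz, A#) ⊢ (s0, yzyzyz, #) ⊢ (s1, zyzyz, A#) ⊢ (s0, yzyz, #) ⊢ (s1, zyz, A#) ⊢ (s0, yz, #) ⊢ (s1, z, A#) ⊢ (s0, ε, #)
All input consumed and state s0 ∈ F.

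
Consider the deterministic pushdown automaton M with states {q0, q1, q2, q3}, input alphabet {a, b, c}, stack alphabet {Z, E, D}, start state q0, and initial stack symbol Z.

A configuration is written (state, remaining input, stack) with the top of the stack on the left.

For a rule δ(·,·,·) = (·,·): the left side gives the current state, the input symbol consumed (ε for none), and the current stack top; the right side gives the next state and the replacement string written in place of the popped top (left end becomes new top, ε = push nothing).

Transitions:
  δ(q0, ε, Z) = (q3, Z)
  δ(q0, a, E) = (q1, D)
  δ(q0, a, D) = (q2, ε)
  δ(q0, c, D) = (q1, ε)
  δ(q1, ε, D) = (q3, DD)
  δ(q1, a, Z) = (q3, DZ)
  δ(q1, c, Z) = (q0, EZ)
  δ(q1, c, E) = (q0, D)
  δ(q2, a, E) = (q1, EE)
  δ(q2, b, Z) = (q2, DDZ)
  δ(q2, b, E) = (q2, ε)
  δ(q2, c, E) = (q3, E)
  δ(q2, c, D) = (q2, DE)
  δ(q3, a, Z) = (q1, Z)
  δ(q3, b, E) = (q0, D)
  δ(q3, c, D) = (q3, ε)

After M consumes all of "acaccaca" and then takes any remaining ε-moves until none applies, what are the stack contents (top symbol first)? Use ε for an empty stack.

DDZ

(q0, acaccaca, Z)
  ε-move, top Z: go to q3, push Z → (q3, acaccaca, Z)
  read a, top Z: go to q1, push Z → (q1, caccaca, Z)
  read c, top Z: go to q0, push EZ → (q0, accaca, EZ)
  read a, top E: go to q1, push D → (q1, ccaca, DZ)
  ε-move, top D: go to q3, push DD → (q3, ccaca, DDZ)
  read c, top D: go to q3, push ε → (q3, caca, DZ)
  read c, top D: go to q3, push ε → (q3, aca, Z)
  read a, top Z: go to q1, push Z → (q1, ca, Z)
  read c, top Z: go to q0, push EZ → (q0, a, EZ)
  read a, top E: go to q1, push D → (q1, ε, DZ)
  ε-move, top D: go to q3, push DD → (q3, ε, DDZ)
All input consumed in state q3 with stack DDZ.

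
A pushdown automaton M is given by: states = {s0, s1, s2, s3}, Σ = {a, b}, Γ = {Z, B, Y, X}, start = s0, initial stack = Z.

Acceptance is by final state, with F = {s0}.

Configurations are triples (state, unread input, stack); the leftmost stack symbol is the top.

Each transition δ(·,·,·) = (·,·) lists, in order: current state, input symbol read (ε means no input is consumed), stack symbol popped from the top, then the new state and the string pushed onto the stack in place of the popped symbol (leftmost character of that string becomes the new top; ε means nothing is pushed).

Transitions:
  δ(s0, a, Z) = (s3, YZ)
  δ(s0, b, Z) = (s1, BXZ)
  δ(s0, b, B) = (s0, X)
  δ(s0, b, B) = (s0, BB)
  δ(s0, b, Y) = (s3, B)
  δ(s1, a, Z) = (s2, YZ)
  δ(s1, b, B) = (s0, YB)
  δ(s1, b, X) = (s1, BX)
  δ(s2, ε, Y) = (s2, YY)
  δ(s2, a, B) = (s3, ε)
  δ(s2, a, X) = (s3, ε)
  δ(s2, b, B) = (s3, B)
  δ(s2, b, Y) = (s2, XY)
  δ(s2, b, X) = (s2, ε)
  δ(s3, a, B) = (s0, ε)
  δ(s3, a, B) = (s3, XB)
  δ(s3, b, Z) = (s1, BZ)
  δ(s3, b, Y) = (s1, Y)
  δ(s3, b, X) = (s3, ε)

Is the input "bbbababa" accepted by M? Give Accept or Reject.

One accepting computation: (s0, bbbababa, Z) ⊢ (s1, bbababa, BXZ) ⊢ (s0, bababa, YBXZ) ⊢ (s3, ababa, BBXZ) ⊢ (s3, baba, XBBXZ) ⊢ (s3, aba, BBXZ) ⊢ (s3, ba, XBBXZ) ⊢ (s3, a, BBXZ) ⊢ (s0, ε, BXZ)
All input consumed and state s0 ∈ F.

Accept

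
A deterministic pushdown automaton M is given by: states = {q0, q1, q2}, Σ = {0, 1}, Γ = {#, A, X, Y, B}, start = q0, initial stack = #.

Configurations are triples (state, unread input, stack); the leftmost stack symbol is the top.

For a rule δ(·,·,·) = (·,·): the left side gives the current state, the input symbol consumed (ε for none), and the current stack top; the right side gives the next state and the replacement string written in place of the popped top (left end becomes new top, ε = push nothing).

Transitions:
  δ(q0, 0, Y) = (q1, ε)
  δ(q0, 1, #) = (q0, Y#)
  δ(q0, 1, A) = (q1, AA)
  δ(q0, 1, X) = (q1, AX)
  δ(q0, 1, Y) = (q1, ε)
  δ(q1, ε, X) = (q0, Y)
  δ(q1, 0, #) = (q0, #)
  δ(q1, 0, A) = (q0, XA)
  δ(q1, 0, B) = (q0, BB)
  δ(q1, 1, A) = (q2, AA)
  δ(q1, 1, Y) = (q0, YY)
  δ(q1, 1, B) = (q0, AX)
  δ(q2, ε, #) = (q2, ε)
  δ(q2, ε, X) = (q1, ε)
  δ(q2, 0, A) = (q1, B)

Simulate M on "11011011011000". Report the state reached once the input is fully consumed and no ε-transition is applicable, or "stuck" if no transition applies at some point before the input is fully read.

(q0, 11011011011000, #)
  read 1, top #: go to q0, push Y# → (q0, 1011011011000, Y#)
  read 1, top Y: go to q1, push ε → (q1, 011011011000, #)
  read 0, top #: go to q0, push # → (q0, 11011011000, #)
  read 1, top #: go to q0, push Y# → (q0, 1011011000, Y#)
  read 1, top Y: go to q1, push ε → (q1, 011011000, #)
  read 0, top #: go to q0, push # → (q0, 11011000, #)
  read 1, top #: go to q0, push Y# → (q0, 1011000, Y#)
  read 1, top Y: go to q1, push ε → (q1, 011000, #)
  read 0, top #: go to q0, push # → (q0, 11000, #)
  read 1, top #: go to q0, push Y# → (q0, 1000, Y#)
  read 1, top Y: go to q1, push ε → (q1, 000, #)
  read 0, top #: go to q0, push # → (q0, 00, #)
No transition for (q0, 0, top #); M blocks with input 00 remaining.

stuck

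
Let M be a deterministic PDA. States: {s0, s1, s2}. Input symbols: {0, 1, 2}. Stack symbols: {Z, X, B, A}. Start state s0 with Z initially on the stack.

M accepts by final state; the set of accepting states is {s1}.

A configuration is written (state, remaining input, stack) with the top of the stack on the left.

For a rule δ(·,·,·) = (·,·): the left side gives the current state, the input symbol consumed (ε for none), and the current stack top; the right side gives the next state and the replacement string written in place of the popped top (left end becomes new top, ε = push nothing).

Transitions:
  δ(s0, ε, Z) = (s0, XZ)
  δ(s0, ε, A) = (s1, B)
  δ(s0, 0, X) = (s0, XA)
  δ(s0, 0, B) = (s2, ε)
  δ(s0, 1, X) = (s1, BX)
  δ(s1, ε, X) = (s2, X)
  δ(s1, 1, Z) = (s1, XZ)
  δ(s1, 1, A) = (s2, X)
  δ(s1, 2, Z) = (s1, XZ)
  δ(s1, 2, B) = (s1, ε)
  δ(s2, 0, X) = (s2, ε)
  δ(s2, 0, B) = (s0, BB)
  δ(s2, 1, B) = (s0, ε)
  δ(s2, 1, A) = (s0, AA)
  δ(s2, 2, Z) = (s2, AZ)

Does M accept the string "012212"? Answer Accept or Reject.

(s0, 012212, Z)
  ε-move, top Z: go to s0, push XZ → (s0, 012212, XZ)
  read 0, top X: go to s0, push XA → (s0, 12212, XAZ)
  read 1, top X: go to s1, push BX → (s1, 2212, BXAZ)
  read 2, top B: go to s1, push ε → (s1, 212, XAZ)
  ε-move, top X: go to s2, push X → (s2, 212, XAZ)
No transition applies at (s2, 212, XAZ); input not fully consumed.

Reject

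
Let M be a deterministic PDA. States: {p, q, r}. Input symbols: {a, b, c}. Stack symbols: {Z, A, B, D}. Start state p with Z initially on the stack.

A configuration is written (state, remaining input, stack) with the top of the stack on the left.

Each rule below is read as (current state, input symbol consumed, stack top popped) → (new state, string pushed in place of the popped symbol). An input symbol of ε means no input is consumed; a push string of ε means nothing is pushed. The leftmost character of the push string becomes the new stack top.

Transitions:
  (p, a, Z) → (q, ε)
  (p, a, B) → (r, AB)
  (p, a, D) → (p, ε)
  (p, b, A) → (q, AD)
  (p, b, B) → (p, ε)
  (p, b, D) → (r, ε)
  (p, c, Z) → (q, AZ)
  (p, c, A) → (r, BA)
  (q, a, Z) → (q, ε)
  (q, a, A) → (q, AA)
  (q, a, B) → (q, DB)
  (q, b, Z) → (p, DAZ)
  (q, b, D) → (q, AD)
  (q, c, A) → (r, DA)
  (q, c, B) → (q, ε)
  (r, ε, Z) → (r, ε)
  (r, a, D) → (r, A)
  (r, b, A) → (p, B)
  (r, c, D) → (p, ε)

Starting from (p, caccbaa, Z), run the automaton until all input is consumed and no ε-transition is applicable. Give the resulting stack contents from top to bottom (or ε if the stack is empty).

AAADAZ

(p, caccbaa, Z) ⊢ (q, accbaa, AZ) ⊢ (q, ccbaa, AAZ) ⊢ (r, cbaa, DAAZ) ⊢ (p, baa, AAZ) ⊢ (q, aa, ADAZ) ⊢ (q, a, AADAZ) ⊢ (q, ε, AAADAZ)
All input consumed in state q with stack AAADAZ.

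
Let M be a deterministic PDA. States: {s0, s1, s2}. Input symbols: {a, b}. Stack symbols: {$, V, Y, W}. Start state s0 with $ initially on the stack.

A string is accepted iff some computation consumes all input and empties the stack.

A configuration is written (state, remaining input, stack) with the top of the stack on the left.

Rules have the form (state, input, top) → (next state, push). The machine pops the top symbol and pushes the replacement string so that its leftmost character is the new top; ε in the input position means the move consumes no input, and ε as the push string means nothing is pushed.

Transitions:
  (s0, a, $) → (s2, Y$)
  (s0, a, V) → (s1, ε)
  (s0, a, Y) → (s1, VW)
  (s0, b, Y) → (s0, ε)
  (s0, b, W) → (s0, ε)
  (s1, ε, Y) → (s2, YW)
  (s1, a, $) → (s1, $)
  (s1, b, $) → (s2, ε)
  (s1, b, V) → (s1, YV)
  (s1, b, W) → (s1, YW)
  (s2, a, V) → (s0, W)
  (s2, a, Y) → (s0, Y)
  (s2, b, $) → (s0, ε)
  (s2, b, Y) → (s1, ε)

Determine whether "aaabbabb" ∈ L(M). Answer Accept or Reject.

Reject

(s0, aaabbabb, $)
  read a, top $: go to s2, push Y$ → (s2, aabbabb, Y$)
  read a, top Y: go to s0, push Y → (s0, abbabb, Y$)
  read a, top Y: go to s1, push VW → (s1, bbabb, VW$)
  read b, top V: go to s1, push YV → (s1, babb, YVW$)
  ε-move, top Y: go to s2, push YW → (s2, babb, YWVW$)
  read b, top Y: go to s1, push ε → (s1, abb, WVW$)
No transition applies at (s1, abb, WVW$); input not fully consumed.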